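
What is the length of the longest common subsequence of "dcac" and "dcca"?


LCS of "dcac" and "dcca"
DP table:
           d    c    c    a
      0    0    0    0    0
  d   0    1    1    1    1
  c   0    1    2    2    2
  a   0    1    2    2    3
  c   0    1    2    3    3
LCS length = dp[4][4] = 3

3


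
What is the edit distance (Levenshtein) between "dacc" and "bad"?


Computing edit distance: "dacc" -> "bad"
DP table:
           b    a    d
      0    1    2    3
  d   1    1    2    2
  a   2    2    1    2
  c   3    3    2    2
  c   4    4    3    3
Edit distance = dp[4][3] = 3

3


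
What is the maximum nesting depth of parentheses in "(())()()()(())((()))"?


Input: "(())()()()(())((()))"
Tracking depth:
  Position 0 '(': depth becomes 1
  Position 1 '(': depth becomes 2
  Position 2 ')': depth becomes 1
  Position 3 ')': depth becomes 0
  Position 4 '(': depth becomes 1
  Position 5 ')': depth becomes 0
  Position 6 '(': depth becomes 1
  Position 7 ')': depth becomes 0
  Position 8 '(': depth becomes 1
  Position 9 ')': depth becomes 0
  Position 10 '(': depth becomes 1
  Position 11 '(': depth becomes 2
  Position 12 ')': depth becomes 1
  Position 13 ')': depth becomes 0
  Position 14 '(': depth becomes 1
  Position 15 '(': depth becomes 2
  Position 16 '(': depth becomes 3
  Position 17 ')': depth becomes 2
  Position 18 ')': depth becomes 1
  Position 19 ')': depth becomes 0
Maximum depth reached: 3

3


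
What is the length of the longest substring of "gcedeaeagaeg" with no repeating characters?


Input: "gcedeaeagaeg"
Sliding window (track last position of each char):
  Position 0 ('g'): window [0,0] length 1 -- new best
  Position 1 ('c'): window [0,1] length 2 -- new best
  Position 2 ('e'): window [0,2] length 3 -- new best
  Position 3 ('d'): window [0,3] length 4 -- new best
  Position 4 ('e'): repeat (last at 2), move window start to 3
  Position 4 ('e'): window [3,4] length 2
  Position 5 ('a'): window [3,5] length 3
  Position 6 ('e'): repeat (last at 4), move window start to 5
  Position 6 ('e'): window [5,6] length 2
  Position 7 ('a'): repeat (last at 5), move window start to 6
  Position 7 ('a'): window [6,7] length 2
  Position 8 ('g'): window [6,8] length 3
  Position 9 ('a'): repeat (last at 7), move window start to 8
  Position 9 ('a'): window [8,9] length 2
  Position 10 ('e'): window [8,10] length 3
  Position 11 ('g'): repeat (last at 8), move window start to 9
  Position 11 ('g'): window [9,11] length 3
Longest substring with no repeats: "gced" with length 4

4


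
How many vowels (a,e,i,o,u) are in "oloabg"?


Input: oloabg
Checking each character:
  'o' at position 0: vowel (running total: 1)
  'l' at position 1: consonant
  'o' at position 2: vowel (running total: 2)
  'a' at position 3: vowel (running total: 3)
  'b' at position 4: consonant
  'g' at position 5: consonant
Total vowels: 3

3


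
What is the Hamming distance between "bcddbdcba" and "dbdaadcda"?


Comparing "bcddbdcba" and "dbdaadcda" position by position:
  Position 0: 'b' vs 'd' => differ
  Position 1: 'c' vs 'b' => differ
  Position 2: 'd' vs 'd' => same
  Position 3: 'd' vs 'a' => differ
  Position 4: 'b' vs 'a' => differ
  Position 5: 'd' vs 'd' => same
  Position 6: 'c' vs 'c' => same
  Position 7: 'b' vs 'd' => differ
  Position 8: 'a' vs 'a' => same
Total differences (Hamming distance): 5

5


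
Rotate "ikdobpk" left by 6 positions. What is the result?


Input: "ikdobpk", rotate left by 6
First 6 characters: "ikdobp"
Remaining characters: "k"
Concatenate remaining + first: "k" + "ikdobp" = "kikdobp"

kikdobp


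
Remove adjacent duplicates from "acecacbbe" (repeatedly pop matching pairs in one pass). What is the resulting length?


Input: acecacbbe
Stack-based adjacent duplicate removal:
  Read 'a': push. Stack: a
  Read 'c': push. Stack: ac
  Read 'e': push. Stack: ace
  Read 'c': push. Stack: acec
  Read 'a': push. Stack: aceca
  Read 'c': push. Stack: acecac
  Read 'b': push. Stack: acecacb
  Read 'b': matches stack top 'b' => pop. Stack: acecac
  Read 'e': push. Stack: acecace
Final stack: "acecace" (length 7)

7


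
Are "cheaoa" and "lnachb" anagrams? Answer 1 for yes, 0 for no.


Strings: "cheaoa", "lnachb"
Sorted first:  aaceho
Sorted second: abchln
Differ at position 1: 'a' vs 'b' => not anagrams

0


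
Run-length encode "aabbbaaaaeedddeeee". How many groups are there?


Input: aabbbaaaaeedddeeee
Scanning for consecutive runs:
  Group 1: 'a' x 2 (positions 0-1)
  Group 2: 'b' x 3 (positions 2-4)
  Group 3: 'a' x 4 (positions 5-8)
  Group 4: 'e' x 2 (positions 9-10)
  Group 5: 'd' x 3 (positions 11-13)
  Group 6: 'e' x 4 (positions 14-17)
Total groups: 6

6


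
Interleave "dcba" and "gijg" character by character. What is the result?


Interleaving "dcba" and "gijg":
  Position 0: 'd' from first, 'g' from second => "dg"
  Position 1: 'c' from first, 'i' from second => "ci"
  Position 2: 'b' from first, 'j' from second => "bj"
  Position 3: 'a' from first, 'g' from second => "ag"
Result: dgcibjag

dgcibjag


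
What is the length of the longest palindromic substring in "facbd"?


Input: "facbd"
Checking substrings for palindromes:
  No multi-char palindromic substrings found
Longest palindromic substring: "f" with length 1

1


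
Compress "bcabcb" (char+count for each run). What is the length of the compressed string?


Input: bcabcb
Runs:
  'b' x 1 => "b1"
  'c' x 1 => "c1"
  'a' x 1 => "a1"
  'b' x 1 => "b1"
  'c' x 1 => "c1"
  'b' x 1 => "b1"
Compressed: "b1c1a1b1c1b1"
Compressed length: 12

12


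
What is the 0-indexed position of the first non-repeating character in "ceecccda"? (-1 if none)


Input: ceecccda
Character frequencies:
  'a': 1
  'c': 4
  'd': 1
  'e': 2
Scanning left to right for freq == 1:
  Position 0 ('c'): freq=4, skip
  Position 1 ('e'): freq=2, skip
  Position 2 ('e'): freq=2, skip
  Position 3 ('c'): freq=4, skip
  Position 4 ('c'): freq=4, skip
  Position 5 ('c'): freq=4, skip
  Position 6 ('d'): unique! => answer = 6

6


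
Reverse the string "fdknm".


Input: fdknm
Reading characters right to left:
  Position 4: 'm'
  Position 3: 'n'
  Position 2: 'k'
  Position 1: 'd'
  Position 0: 'f'
Reversed: mnkdf

mnkdf


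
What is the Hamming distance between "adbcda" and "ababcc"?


Comparing "adbcda" and "ababcc" position by position:
  Position 0: 'a' vs 'a' => same
  Position 1: 'd' vs 'b' => differ
  Position 2: 'b' vs 'a' => differ
  Position 3: 'c' vs 'b' => differ
  Position 4: 'd' vs 'c' => differ
  Position 5: 'a' vs 'c' => differ
Total differences (Hamming distance): 5

5


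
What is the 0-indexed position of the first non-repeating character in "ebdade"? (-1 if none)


Input: ebdade
Character frequencies:
  'a': 1
  'b': 1
  'd': 2
  'e': 2
Scanning left to right for freq == 1:
  Position 0 ('e'): freq=2, skip
  Position 1 ('b'): unique! => answer = 1

1


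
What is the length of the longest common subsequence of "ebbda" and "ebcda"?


LCS of "ebbda" and "ebcda"
DP table:
           e    b    c    d    a
      0    0    0    0    0    0
  e   0    1    1    1    1    1
  b   0    1    2    2    2    2
  b   0    1    2    2    2    2
  d   0    1    2    2    3    3
  a   0    1    2    2    3    4
LCS length = dp[5][5] = 4

4


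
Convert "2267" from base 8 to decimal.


Input: "2267" in base 8
Positional expansion:
  Digit '2' (value 2) x 8^3 = 1024
  Digit '2' (value 2) x 8^2 = 128
  Digit '6' (value 6) x 8^1 = 48
  Digit '7' (value 7) x 8^0 = 7
Sum = 1207

1207


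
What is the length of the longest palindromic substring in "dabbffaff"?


Input: "dabbffaff"
Checking substrings for palindromes:
  [4:9] "ffaff" (len 5) => palindrome
  [5:8] "faf" (len 3) => palindrome
  [2:4] "bb" (len 2) => palindrome
  [4:6] "ff" (len 2) => palindrome
  [7:9] "ff" (len 2) => palindrome
Longest palindromic substring: "ffaff" with length 5

5


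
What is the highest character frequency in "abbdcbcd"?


Input: abbdcbcd
Character counts:
  'a': 1
  'b': 3
  'c': 2
  'd': 2
Maximum frequency: 3

3


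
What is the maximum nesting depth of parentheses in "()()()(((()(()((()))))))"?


Input: "()()()(((()(()((()))))))"
Tracking depth:
  Position 0 '(': depth becomes 1
  Position 1 ')': depth becomes 0
  Position 2 '(': depth becomes 1
  Position 3 ')': depth becomes 0
  Position 4 '(': depth becomes 1
  Position 5 ')': depth becomes 0
  Position 6 '(': depth becomes 1
  Position 7 '(': depth becomes 2
  Position 8 '(': depth becomes 3
  Position 9 '(': depth becomes 4
  Position 10 ')': depth becomes 3
  Position 11 '(': depth becomes 4
  Position 12 '(': depth becomes 5
  Position 13 ')': depth becomes 4
  Position 14 '(': depth becomes 5
  Position 15 '(': depth becomes 6
  Position 16 '(': depth becomes 7
  Position 17 ')': depth becomes 6
  Position 18 ')': depth becomes 5
  Position 19 ')': depth becomes 4
  Position 20 ')': depth becomes 3
  Position 21 ')': depth becomes 2
  Position 22 ')': depth becomes 1
  Position 23 ')': depth becomes 0
Maximum depth reached: 7

7


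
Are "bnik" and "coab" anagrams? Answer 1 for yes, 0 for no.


Strings: "bnik", "coab"
Sorted first:  bikn
Sorted second: abco
Differ at position 0: 'b' vs 'a' => not anagrams

0


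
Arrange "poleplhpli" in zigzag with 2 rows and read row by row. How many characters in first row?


Zigzag "poleplhpli" into 2 rows:
Placing characters:
  'p' => row 0
  'o' => row 1
  'l' => row 0
  'e' => row 1
  'p' => row 0
  'l' => row 1
  'h' => row 0
  'p' => row 1
  'l' => row 0
  'i' => row 1
Rows:
  Row 0: "plphl"
  Row 1: "oelpi"
First row length: 5

5


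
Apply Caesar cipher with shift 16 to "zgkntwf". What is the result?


Caesar cipher: shift "zgkntwf" by 16
  'z' (pos 25) + 16 = pos 15 = 'p'
  'g' (pos 6) + 16 = pos 22 = 'w'
  'k' (pos 10) + 16 = pos 0 = 'a'
  'n' (pos 13) + 16 = pos 3 = 'd'
  't' (pos 19) + 16 = pos 9 = 'j'
  'w' (pos 22) + 16 = pos 12 = 'm'
  'f' (pos 5) + 16 = pos 21 = 'v'
Result: pwadjmv

pwadjmv


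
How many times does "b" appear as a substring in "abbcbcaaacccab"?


Searching for "b" in "abbcbcaaacccab"
Scanning each position:
  Position 0: "a" => no
  Position 1: "b" => MATCH
  Position 2: "b" => MATCH
  Position 3: "c" => no
  Position 4: "b" => MATCH
  Position 5: "c" => no
  Position 6: "a" => no
  Position 7: "a" => no
  Position 8: "a" => no
  Position 9: "c" => no
  Position 10: "c" => no
  Position 11: "c" => no
  Position 12: "a" => no
  Position 13: "b" => MATCH
Total occurrences: 4

4


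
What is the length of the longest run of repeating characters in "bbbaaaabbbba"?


Input: "bbbaaaabbbba"
Scanning for longest run:
  Position 1 ('b'): continues run of 'b', length=2
  Position 2 ('b'): continues run of 'b', length=3
  Position 3 ('a'): new char, reset run to 1
  Position 4 ('a'): continues run of 'a', length=2
  Position 5 ('a'): continues run of 'a', length=3
  Position 6 ('a'): continues run of 'a', length=4
  Position 7 ('b'): new char, reset run to 1
  Position 8 ('b'): continues run of 'b', length=2
  Position 9 ('b'): continues run of 'b', length=3
  Position 10 ('b'): continues run of 'b', length=4
  Position 11 ('a'): new char, reset run to 1
Longest run: 'a' with length 4

4


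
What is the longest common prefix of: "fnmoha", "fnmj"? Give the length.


Words: fnmoha, fnmj
  Position 0: all 'f' => match
  Position 1: all 'n' => match
  Position 2: all 'm' => match
  Position 3: ('o', 'j') => mismatch, stop
LCP = "fnm" (length 3)

3


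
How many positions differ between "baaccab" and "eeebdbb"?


Comparing "baaccab" and "eeebdbb" position by position:
  Position 0: 'b' vs 'e' => DIFFER
  Position 1: 'a' vs 'e' => DIFFER
  Position 2: 'a' vs 'e' => DIFFER
  Position 3: 'c' vs 'b' => DIFFER
  Position 4: 'c' vs 'd' => DIFFER
  Position 5: 'a' vs 'b' => DIFFER
  Position 6: 'b' vs 'b' => same
Positions that differ: 6

6


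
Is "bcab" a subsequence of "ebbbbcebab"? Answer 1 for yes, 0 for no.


Check if "bcab" is a subsequence of "ebbbbcebab"
Greedy scan:
  Position 0 ('e'): no match needed
  Position 1 ('b'): matches sub[0] = 'b'
  Position 2 ('b'): no match needed
  Position 3 ('b'): no match needed
  Position 4 ('b'): no match needed
  Position 5 ('c'): matches sub[1] = 'c'
  Position 6 ('e'): no match needed
  Position 7 ('b'): no match needed
  Position 8 ('a'): matches sub[2] = 'a'
  Position 9 ('b'): matches sub[3] = 'b'
All 4 characters matched => is a subsequence

1


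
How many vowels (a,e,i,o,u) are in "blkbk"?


Input: blkbk
Checking each character:
  'b' at position 0: consonant
  'l' at position 1: consonant
  'k' at position 2: consonant
  'b' at position 3: consonant
  'k' at position 4: consonant
Total vowels: 0

0


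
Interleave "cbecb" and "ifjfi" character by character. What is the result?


Interleaving "cbecb" and "ifjfi":
  Position 0: 'c' from first, 'i' from second => "ci"
  Position 1: 'b' from first, 'f' from second => "bf"
  Position 2: 'e' from first, 'j' from second => "ej"
  Position 3: 'c' from first, 'f' from second => "cf"
  Position 4: 'b' from first, 'i' from second => "bi"
Result: cibfejcfbi

cibfejcfbi


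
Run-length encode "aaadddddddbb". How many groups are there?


Input: aaadddddddbb
Scanning for consecutive runs:
  Group 1: 'a' x 3 (positions 0-2)
  Group 2: 'd' x 7 (positions 3-9)
  Group 3: 'b' x 2 (positions 10-11)
Total groups: 3

3


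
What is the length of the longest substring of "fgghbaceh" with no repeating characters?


Input: "fgghbaceh"
Sliding window (track last position of each char):
  Position 0 ('f'): window [0,0] length 1 -- new best
  Position 1 ('g'): window [0,1] length 2 -- new best
  Position 2 ('g'): repeat (last at 1), move window start to 2
  Position 2 ('g'): window [2,2] length 1
  Position 3 ('h'): window [2,3] length 2
  Position 4 ('b'): window [2,4] length 3 -- new best
  Position 5 ('a'): window [2,5] length 4 -- new best
  Position 6 ('c'): window [2,6] length 5 -- new best
  Position 7 ('e'): window [2,7] length 6 -- new best
  Position 8 ('h'): repeat (last at 3), move window start to 4
  Position 8 ('h'): window [4,8] length 5
Longest substring with no repeats: "ghbace" with length 6

6


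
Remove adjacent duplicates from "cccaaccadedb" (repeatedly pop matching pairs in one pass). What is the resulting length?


Input: cccaaccadedb
Stack-based adjacent duplicate removal:
  Read 'c': push. Stack: c
  Read 'c': matches stack top 'c' => pop. Stack: (empty)
  Read 'c': push. Stack: c
  Read 'a': push. Stack: ca
  Read 'a': matches stack top 'a' => pop. Stack: c
  Read 'c': matches stack top 'c' => pop. Stack: (empty)
  Read 'c': push. Stack: c
  Read 'a': push. Stack: ca
  Read 'd': push. Stack: cad
  Read 'e': push. Stack: cade
  Read 'd': push. Stack: caded
  Read 'b': push. Stack: cadedb
Final stack: "cadedb" (length 6)

6


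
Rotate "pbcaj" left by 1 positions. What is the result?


Input: "pbcaj", rotate left by 1
First 1 characters: "p"
Remaining characters: "bcaj"
Concatenate remaining + first: "bcaj" + "p" = "bcajp"

bcajp


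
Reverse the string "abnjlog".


Input: abnjlog
Reading characters right to left:
  Position 6: 'g'
  Position 5: 'o'
  Position 4: 'l'
  Position 3: 'j'
  Position 2: 'n'
  Position 1: 'b'
  Position 0: 'a'
Reversed: goljnba

goljnba


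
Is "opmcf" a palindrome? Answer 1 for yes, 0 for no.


Input: opmcf
Reversed: fcmpo
  Compare pos 0 ('o') with pos 4 ('f'): MISMATCH
  Compare pos 1 ('p') with pos 3 ('c'): MISMATCH
Result: not a palindrome

0


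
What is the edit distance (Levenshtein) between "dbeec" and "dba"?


Computing edit distance: "dbeec" -> "dba"
DP table:
           d    b    a
      0    1    2    3
  d   1    0    1    2
  b   2    1    0    1
  e   3    2    1    1
  e   4    3    2    2
  c   5    4    3    3
Edit distance = dp[5][3] = 3

3


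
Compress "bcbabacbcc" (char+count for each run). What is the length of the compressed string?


Input: bcbabacbcc
Runs:
  'b' x 1 => "b1"
  'c' x 1 => "c1"
  'b' x 1 => "b1"
  'a' x 1 => "a1"
  'b' x 1 => "b1"
  'a' x 1 => "a1"
  'c' x 1 => "c1"
  'b' x 1 => "b1"
  'c' x 2 => "c2"
Compressed: "b1c1b1a1b1a1c1b1c2"
Compressed length: 18

18


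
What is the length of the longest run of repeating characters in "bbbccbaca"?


Input: "bbbccbaca"
Scanning for longest run:
  Position 1 ('b'): continues run of 'b', length=2
  Position 2 ('b'): continues run of 'b', length=3
  Position 3 ('c'): new char, reset run to 1
  Position 4 ('c'): continues run of 'c', length=2
  Position 5 ('b'): new char, reset run to 1
  Position 6 ('a'): new char, reset run to 1
  Position 7 ('c'): new char, reset run to 1
  Position 8 ('a'): new char, reset run to 1
Longest run: 'b' with length 3

3


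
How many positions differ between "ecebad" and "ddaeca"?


Comparing "ecebad" and "ddaeca" position by position:
  Position 0: 'e' vs 'd' => DIFFER
  Position 1: 'c' vs 'd' => DIFFER
  Position 2: 'e' vs 'a' => DIFFER
  Position 3: 'b' vs 'e' => DIFFER
  Position 4: 'a' vs 'c' => DIFFER
  Position 5: 'd' vs 'a' => DIFFER
Positions that differ: 6

6


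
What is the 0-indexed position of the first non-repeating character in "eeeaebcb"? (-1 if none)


Input: eeeaebcb
Character frequencies:
  'a': 1
  'b': 2
  'c': 1
  'e': 4
Scanning left to right for freq == 1:
  Position 0 ('e'): freq=4, skip
  Position 1 ('e'): freq=4, skip
  Position 2 ('e'): freq=4, skip
  Position 3 ('a'): unique! => answer = 3

3


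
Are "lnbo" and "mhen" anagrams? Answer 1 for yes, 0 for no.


Strings: "lnbo", "mhen"
Sorted first:  blno
Sorted second: ehmn
Differ at position 0: 'b' vs 'e' => not anagrams

0


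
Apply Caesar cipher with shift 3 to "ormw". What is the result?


Caesar cipher: shift "ormw" by 3
  'o' (pos 14) + 3 = pos 17 = 'r'
  'r' (pos 17) + 3 = pos 20 = 'u'
  'm' (pos 12) + 3 = pos 15 = 'p'
  'w' (pos 22) + 3 = pos 25 = 'z'
Result: rupz

rupz


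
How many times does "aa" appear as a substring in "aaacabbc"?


Searching for "aa" in "aaacabbc"
Scanning each position:
  Position 0: "aa" => MATCH
  Position 1: "aa" => MATCH
  Position 2: "ac" => no
  Position 3: "ca" => no
  Position 4: "ab" => no
  Position 5: "bb" => no
  Position 6: "bc" => no
Total occurrences: 2

2


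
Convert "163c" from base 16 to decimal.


Input: "163c" in base 16
Positional expansion:
  Digit '1' (value 1) x 16^3 = 4096
  Digit '6' (value 6) x 16^2 = 1536
  Digit '3' (value 3) x 16^1 = 48
  Digit 'c' (value 12) x 16^0 = 12
Sum = 5692

5692


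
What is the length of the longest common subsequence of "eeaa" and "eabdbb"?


LCS of "eeaa" and "eabdbb"
DP table:
           e    a    b    d    b    b
      0    0    0    0    0    0    0
  e   0    1    1    1    1    1    1
  e   0    1    1    1    1    1    1
  a   0    1    2    2    2    2    2
  a   0    1    2    2    2    2    2
LCS length = dp[4][6] = 2

2


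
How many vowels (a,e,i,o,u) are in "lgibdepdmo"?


Input: lgibdepdmo
Checking each character:
  'l' at position 0: consonant
  'g' at position 1: consonant
  'i' at position 2: vowel (running total: 1)
  'b' at position 3: consonant
  'd' at position 4: consonant
  'e' at position 5: vowel (running total: 2)
  'p' at position 6: consonant
  'd' at position 7: consonant
  'm' at position 8: consonant
  'o' at position 9: vowel (running total: 3)
Total vowels: 3

3


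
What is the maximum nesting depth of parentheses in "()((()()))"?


Input: "()((()()))"
Tracking depth:
  Position 0 '(': depth becomes 1
  Position 1 ')': depth becomes 0
  Position 2 '(': depth becomes 1
  Position 3 '(': depth becomes 2
  Position 4 '(': depth becomes 3
  Position 5 ')': depth becomes 2
  Position 6 '(': depth becomes 3
  Position 7 ')': depth becomes 2
  Position 8 ')': depth becomes 1
  Position 9 ')': depth becomes 0
Maximum depth reached: 3

3


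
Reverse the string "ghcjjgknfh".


Input: ghcjjgknfh
Reading characters right to left:
  Position 9: 'h'
  Position 8: 'f'
  Position 7: 'n'
  Position 6: 'k'
  Position 5: 'g'
  Position 4: 'j'
  Position 3: 'j'
  Position 2: 'c'
  Position 1: 'h'
  Position 0: 'g'
Reversed: hfnkgjjchg

hfnkgjjchg


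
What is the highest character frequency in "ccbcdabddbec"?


Input: ccbcdabddbec
Character counts:
  'a': 1
  'b': 3
  'c': 4
  'd': 3
  'e': 1
Maximum frequency: 4

4


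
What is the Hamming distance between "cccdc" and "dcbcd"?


Comparing "cccdc" and "dcbcd" position by position:
  Position 0: 'c' vs 'd' => differ
  Position 1: 'c' vs 'c' => same
  Position 2: 'c' vs 'b' => differ
  Position 3: 'd' vs 'c' => differ
  Position 4: 'c' vs 'd' => differ
Total differences (Hamming distance): 4

4


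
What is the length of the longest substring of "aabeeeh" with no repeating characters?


Input: "aabeeeh"
Sliding window (track last position of each char):
  Position 0 ('a'): window [0,0] length 1 -- new best
  Position 1 ('a'): repeat (last at 0), move window start to 1
  Position 1 ('a'): window [1,1] length 1
  Position 2 ('b'): window [1,2] length 2 -- new best
  Position 3 ('e'): window [1,3] length 3 -- new best
  Position 4 ('e'): repeat (last at 3), move window start to 4
  Position 4 ('e'): window [4,4] length 1
  Position 5 ('e'): repeat (last at 4), move window start to 5
  Position 5 ('e'): window [5,5] length 1
  Position 6 ('h'): window [5,6] length 2
Longest substring with no repeats: "abe" with length 3

3


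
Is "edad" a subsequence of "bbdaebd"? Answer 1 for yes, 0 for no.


Check if "edad" is a subsequence of "bbdaebd"
Greedy scan:
  Position 0 ('b'): no match needed
  Position 1 ('b'): no match needed
  Position 2 ('d'): no match needed
  Position 3 ('a'): no match needed
  Position 4 ('e'): matches sub[0] = 'e'
  Position 5 ('b'): no match needed
  Position 6 ('d'): matches sub[1] = 'd'
Only matched 2/4 characters => not a subsequence

0


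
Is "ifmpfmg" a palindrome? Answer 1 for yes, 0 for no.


Input: ifmpfmg
Reversed: gmfpmfi
  Compare pos 0 ('i') with pos 6 ('g'): MISMATCH
  Compare pos 1 ('f') with pos 5 ('m'): MISMATCH
  Compare pos 2 ('m') with pos 4 ('f'): MISMATCH
Result: not a palindrome

0


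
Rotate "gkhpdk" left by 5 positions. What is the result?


Input: "gkhpdk", rotate left by 5
First 5 characters: "gkhpd"
Remaining characters: "k"
Concatenate remaining + first: "k" + "gkhpd" = "kgkhpd"

kgkhpd


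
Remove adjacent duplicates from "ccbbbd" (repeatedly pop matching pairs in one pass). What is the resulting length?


Input: ccbbbd
Stack-based adjacent duplicate removal:
  Read 'c': push. Stack: c
  Read 'c': matches stack top 'c' => pop. Stack: (empty)
  Read 'b': push. Stack: b
  Read 'b': matches stack top 'b' => pop. Stack: (empty)
  Read 'b': push. Stack: b
  Read 'd': push. Stack: bd
Final stack: "bd" (length 2)

2


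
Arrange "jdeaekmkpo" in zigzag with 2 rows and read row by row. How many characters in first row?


Zigzag "jdeaekmkpo" into 2 rows:
Placing characters:
  'j' => row 0
  'd' => row 1
  'e' => row 0
  'a' => row 1
  'e' => row 0
  'k' => row 1
  'm' => row 0
  'k' => row 1
  'p' => row 0
  'o' => row 1
Rows:
  Row 0: "jeemp"
  Row 1: "dakko"
First row length: 5

5


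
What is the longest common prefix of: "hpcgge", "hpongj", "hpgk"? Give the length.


Words: hpcgge, hpongj, hpgk
  Position 0: all 'h' => match
  Position 1: all 'p' => match
  Position 2: ('c', 'o', 'g') => mismatch, stop
LCP = "hp" (length 2)

2


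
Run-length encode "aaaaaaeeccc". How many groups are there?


Input: aaaaaaeeccc
Scanning for consecutive runs:
  Group 1: 'a' x 6 (positions 0-5)
  Group 2: 'e' x 2 (positions 6-7)
  Group 3: 'c' x 3 (positions 8-10)
Total groups: 3

3


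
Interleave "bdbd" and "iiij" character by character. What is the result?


Interleaving "bdbd" and "iiij":
  Position 0: 'b' from first, 'i' from second => "bi"
  Position 1: 'd' from first, 'i' from second => "di"
  Position 2: 'b' from first, 'i' from second => "bi"
  Position 3: 'd' from first, 'j' from second => "dj"
Result: bidibidj

bidibidj


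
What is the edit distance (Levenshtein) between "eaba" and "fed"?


Computing edit distance: "eaba" -> "fed"
DP table:
           f    e    d
      0    1    2    3
  e   1    1    1    2
  a   2    2    2    2
  b   3    3    3    3
  a   4    4    4    4
Edit distance = dp[4][3] = 4

4


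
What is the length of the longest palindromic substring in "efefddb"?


Input: "efefddb"
Checking substrings for palindromes:
  [0:3] "efe" (len 3) => palindrome
  [1:4] "fef" (len 3) => palindrome
  [4:6] "dd" (len 2) => palindrome
Longest palindromic substring: "efe" with length 3

3


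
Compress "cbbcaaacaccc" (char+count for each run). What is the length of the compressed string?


Input: cbbcaaacaccc
Runs:
  'c' x 1 => "c1"
  'b' x 2 => "b2"
  'c' x 1 => "c1"
  'a' x 3 => "a3"
  'c' x 1 => "c1"
  'a' x 1 => "a1"
  'c' x 3 => "c3"
Compressed: "c1b2c1a3c1a1c3"
Compressed length: 14

14


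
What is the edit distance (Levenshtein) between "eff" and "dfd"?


Computing edit distance: "eff" -> "dfd"
DP table:
           d    f    d
      0    1    2    3
  e   1    1    2    3
  f   2    2    1    2
  f   3    3    2    2
Edit distance = dp[3][3] = 2

2


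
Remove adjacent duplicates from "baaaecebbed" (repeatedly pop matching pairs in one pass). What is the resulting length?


Input: baaaecebbed
Stack-based adjacent duplicate removal:
  Read 'b': push. Stack: b
  Read 'a': push. Stack: ba
  Read 'a': matches stack top 'a' => pop. Stack: b
  Read 'a': push. Stack: ba
  Read 'e': push. Stack: bae
  Read 'c': push. Stack: baec
  Read 'e': push. Stack: baece
  Read 'b': push. Stack: baeceb
  Read 'b': matches stack top 'b' => pop. Stack: baece
  Read 'e': matches stack top 'e' => pop. Stack: baec
  Read 'd': push. Stack: baecd
Final stack: "baecd" (length 5)

5


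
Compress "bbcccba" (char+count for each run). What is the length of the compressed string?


Input: bbcccba
Runs:
  'b' x 2 => "b2"
  'c' x 3 => "c3"
  'b' x 1 => "b1"
  'a' x 1 => "a1"
Compressed: "b2c3b1a1"
Compressed length: 8

8


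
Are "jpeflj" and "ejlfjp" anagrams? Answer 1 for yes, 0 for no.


Strings: "jpeflj", "ejlfjp"
Sorted first:  efjjlp
Sorted second: efjjlp
Sorted forms match => anagrams

1


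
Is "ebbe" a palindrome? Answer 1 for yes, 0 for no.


Input: ebbe
Reversed: ebbe
  Compare pos 0 ('e') with pos 3 ('e'): match
  Compare pos 1 ('b') with pos 2 ('b'): match
Result: palindrome

1


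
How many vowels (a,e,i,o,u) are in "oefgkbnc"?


Input: oefgkbnc
Checking each character:
  'o' at position 0: vowel (running total: 1)
  'e' at position 1: vowel (running total: 2)
  'f' at position 2: consonant
  'g' at position 3: consonant
  'k' at position 4: consonant
  'b' at position 5: consonant
  'n' at position 6: consonant
  'c' at position 7: consonant
Total vowels: 2

2


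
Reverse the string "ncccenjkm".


Input: ncccenjkm
Reading characters right to left:
  Position 8: 'm'
  Position 7: 'k'
  Position 6: 'j'
  Position 5: 'n'
  Position 4: 'e'
  Position 3: 'c'
  Position 2: 'c'
  Position 1: 'c'
  Position 0: 'n'
Reversed: mkjnecccn

mkjnecccn


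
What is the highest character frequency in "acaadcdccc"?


Input: acaadcdccc
Character counts:
  'a': 3
  'c': 5
  'd': 2
Maximum frequency: 5

5


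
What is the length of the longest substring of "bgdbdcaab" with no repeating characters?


Input: "bgdbdcaab"
Sliding window (track last position of each char):
  Position 0 ('b'): window [0,0] length 1 -- new best
  Position 1 ('g'): window [0,1] length 2 -- new best
  Position 2 ('d'): window [0,2] length 3 -- new best
  Position 3 ('b'): repeat (last at 0), move window start to 1
  Position 3 ('b'): window [1,3] length 3
  Position 4 ('d'): repeat (last at 2), move window start to 3
  Position 4 ('d'): window [3,4] length 2
  Position 5 ('c'): window [3,5] length 3
  Position 6 ('a'): window [3,6] length 4 -- new best
  Position 7 ('a'): repeat (last at 6), move window start to 7
  Position 7 ('a'): window [7,7] length 1
  Position 8 ('b'): window [7,8] length 2
Longest substring with no repeats: "bdca" with length 4

4


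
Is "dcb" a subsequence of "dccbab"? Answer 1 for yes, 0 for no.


Check if "dcb" is a subsequence of "dccbab"
Greedy scan:
  Position 0 ('d'): matches sub[0] = 'd'
  Position 1 ('c'): matches sub[1] = 'c'
  Position 2 ('c'): no match needed
  Position 3 ('b'): matches sub[2] = 'b'
  Position 4 ('a'): no match needed
  Position 5 ('b'): no match needed
All 3 characters matched => is a subsequence

1


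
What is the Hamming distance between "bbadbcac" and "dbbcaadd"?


Comparing "bbadbcac" and "dbbcaadd" position by position:
  Position 0: 'b' vs 'd' => differ
  Position 1: 'b' vs 'b' => same
  Position 2: 'a' vs 'b' => differ
  Position 3: 'd' vs 'c' => differ
  Position 4: 'b' vs 'a' => differ
  Position 5: 'c' vs 'a' => differ
  Position 6: 'a' vs 'd' => differ
  Position 7: 'c' vs 'd' => differ
Total differences (Hamming distance): 7

7


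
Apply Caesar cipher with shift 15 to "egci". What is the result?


Caesar cipher: shift "egci" by 15
  'e' (pos 4) + 15 = pos 19 = 't'
  'g' (pos 6) + 15 = pos 21 = 'v'
  'c' (pos 2) + 15 = pos 17 = 'r'
  'i' (pos 8) + 15 = pos 23 = 'x'
Result: tvrx

tvrx


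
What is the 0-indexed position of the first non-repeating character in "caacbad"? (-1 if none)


Input: caacbad
Character frequencies:
  'a': 3
  'b': 1
  'c': 2
  'd': 1
Scanning left to right for freq == 1:
  Position 0 ('c'): freq=2, skip
  Position 1 ('a'): freq=3, skip
  Position 2 ('a'): freq=3, skip
  Position 3 ('c'): freq=2, skip
  Position 4 ('b'): unique! => answer = 4

4


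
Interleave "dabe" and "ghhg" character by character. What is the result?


Interleaving "dabe" and "ghhg":
  Position 0: 'd' from first, 'g' from second => "dg"
  Position 1: 'a' from first, 'h' from second => "ah"
  Position 2: 'b' from first, 'h' from second => "bh"
  Position 3: 'e' from first, 'g' from second => "eg"
Result: dgahbheg

dgahbheg


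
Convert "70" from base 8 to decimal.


Input: "70" in base 8
Positional expansion:
  Digit '7' (value 7) x 8^1 = 56
  Digit '0' (value 0) x 8^0 = 0
Sum = 56

56


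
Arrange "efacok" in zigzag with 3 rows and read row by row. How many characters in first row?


Zigzag "efacok" into 3 rows:
Placing characters:
  'e' => row 0
  'f' => row 1
  'a' => row 2
  'c' => row 1
  'o' => row 0
  'k' => row 1
Rows:
  Row 0: "eo"
  Row 1: "fck"
  Row 2: "a"
First row length: 2

2


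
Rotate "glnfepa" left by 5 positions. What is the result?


Input: "glnfepa", rotate left by 5
First 5 characters: "glnfe"
Remaining characters: "pa"
Concatenate remaining + first: "pa" + "glnfe" = "paglnfe"

paglnfe


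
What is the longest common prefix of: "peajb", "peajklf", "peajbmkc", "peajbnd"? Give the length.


Words: peajb, peajklf, peajbmkc, peajbnd
  Position 0: all 'p' => match
  Position 1: all 'e' => match
  Position 2: all 'a' => match
  Position 3: all 'j' => match
  Position 4: ('b', 'k', 'b', 'b') => mismatch, stop
LCP = "peaj" (length 4)

4


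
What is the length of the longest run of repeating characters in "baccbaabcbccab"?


Input: "baccbaabcbccab"
Scanning for longest run:
  Position 1 ('a'): new char, reset run to 1
  Position 2 ('c'): new char, reset run to 1
  Position 3 ('c'): continues run of 'c', length=2
  Position 4 ('b'): new char, reset run to 1
  Position 5 ('a'): new char, reset run to 1
  Position 6 ('a'): continues run of 'a', length=2
  Position 7 ('b'): new char, reset run to 1
  Position 8 ('c'): new char, reset run to 1
  Position 9 ('b'): new char, reset run to 1
  Position 10 ('c'): new char, reset run to 1
  Position 11 ('c'): continues run of 'c', length=2
  Position 12 ('a'): new char, reset run to 1
  Position 13 ('b'): new char, reset run to 1
Longest run: 'c' with length 2

2


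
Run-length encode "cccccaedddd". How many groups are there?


Input: cccccaedddd
Scanning for consecutive runs:
  Group 1: 'c' x 5 (positions 0-4)
  Group 2: 'a' x 1 (positions 5-5)
  Group 3: 'e' x 1 (positions 6-6)
  Group 4: 'd' x 4 (positions 7-10)
Total groups: 4

4


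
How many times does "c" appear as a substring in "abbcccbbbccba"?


Searching for "c" in "abbcccbbbccba"
Scanning each position:
  Position 0: "a" => no
  Position 1: "b" => no
  Position 2: "b" => no
  Position 3: "c" => MATCH
  Position 4: "c" => MATCH
  Position 5: "c" => MATCH
  Position 6: "b" => no
  Position 7: "b" => no
  Position 8: "b" => no
  Position 9: "c" => MATCH
  Position 10: "c" => MATCH
  Position 11: "b" => no
  Position 12: "a" => no
Total occurrences: 5

5


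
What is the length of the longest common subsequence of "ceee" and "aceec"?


LCS of "ceee" and "aceec"
DP table:
           a    c    e    e    c
      0    0    0    0    0    0
  c   0    0    1    1    1    1
  e   0    0    1    2    2    2
  e   0    0    1    2    3    3
  e   0    0    1    2    3    3
LCS length = dp[4][5] = 3

3


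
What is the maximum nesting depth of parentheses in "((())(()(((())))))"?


Input: "((())(()(((())))))"
Tracking depth:
  Position 0 '(': depth becomes 1
  Position 1 '(': depth becomes 2
  Position 2 '(': depth becomes 3
  Position 3 ')': depth becomes 2
  Position 4 ')': depth becomes 1
  Position 5 '(': depth becomes 2
  Position 6 '(': depth becomes 3
  Position 7 ')': depth becomes 2
  Position 8 '(': depth becomes 3
  Position 9 '(': depth becomes 4
  Position 10 '(': depth becomes 5
  Position 11 '(': depth becomes 6
  Position 12 ')': depth becomes 5
  Position 13 ')': depth becomes 4
  Position 14 ')': depth becomes 3
  Position 15 ')': depth becomes 2
  Position 16 ')': depth becomes 1
  Position 17 ')': depth becomes 0
Maximum depth reached: 6

6


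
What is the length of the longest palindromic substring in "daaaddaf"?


Input: "daaaddaf"
Checking substrings for palindromes:
  [0:5] "daaad" (len 5) => palindrome
  [3:7] "adda" (len 4) => palindrome
  [1:4] "aaa" (len 3) => palindrome
  [1:3] "aa" (len 2) => palindrome
  [2:4] "aa" (len 2) => palindrome
  [4:6] "dd" (len 2) => palindrome
Longest palindromic substring: "daaad" with length 5

5


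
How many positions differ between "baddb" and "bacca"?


Comparing "baddb" and "bacca" position by position:
  Position 0: 'b' vs 'b' => same
  Position 1: 'a' vs 'a' => same
  Position 2: 'd' vs 'c' => DIFFER
  Position 3: 'd' vs 'c' => DIFFER
  Position 4: 'b' vs 'a' => DIFFER
Positions that differ: 3

3


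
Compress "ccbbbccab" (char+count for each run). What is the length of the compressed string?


Input: ccbbbccab
Runs:
  'c' x 2 => "c2"
  'b' x 3 => "b3"
  'c' x 2 => "c2"
  'a' x 1 => "a1"
  'b' x 1 => "b1"
Compressed: "c2b3c2a1b1"
Compressed length: 10

10


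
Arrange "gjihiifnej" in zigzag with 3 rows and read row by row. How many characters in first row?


Zigzag "gjihiifnej" into 3 rows:
Placing characters:
  'g' => row 0
  'j' => row 1
  'i' => row 2
  'h' => row 1
  'i' => row 0
  'i' => row 1
  'f' => row 2
  'n' => row 1
  'e' => row 0
  'j' => row 1
Rows:
  Row 0: "gie"
  Row 1: "jhinj"
  Row 2: "if"
First row length: 3

3


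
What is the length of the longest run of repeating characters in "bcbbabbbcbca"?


Input: "bcbbabbbcbca"
Scanning for longest run:
  Position 1 ('c'): new char, reset run to 1
  Position 2 ('b'): new char, reset run to 1
  Position 3 ('b'): continues run of 'b', length=2
  Position 4 ('a'): new char, reset run to 1
  Position 5 ('b'): new char, reset run to 1
  Position 6 ('b'): continues run of 'b', length=2
  Position 7 ('b'): continues run of 'b', length=3
  Position 8 ('c'): new char, reset run to 1
  Position 9 ('b'): new char, reset run to 1
  Position 10 ('c'): new char, reset run to 1
  Position 11 ('a'): new char, reset run to 1
Longest run: 'b' with length 3

3


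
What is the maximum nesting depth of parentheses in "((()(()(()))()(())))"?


Input: "((()(()(()))()(())))"
Tracking depth:
  Position 0 '(': depth becomes 1
  Position 1 '(': depth becomes 2
  Position 2 '(': depth becomes 3
  Position 3 ')': depth becomes 2
  Position 4 '(': depth becomes 3
  Position 5 '(': depth becomes 4
  Position 6 ')': depth becomes 3
  Position 7 '(': depth becomes 4
  Position 8 '(': depth becomes 5
  Position 9 ')': depth becomes 4
  Position 10 ')': depth becomes 3
  Position 11 ')': depth becomes 2
  Position 12 '(': depth becomes 3
  Position 13 ')': depth becomes 2
  Position 14 '(': depth becomes 3
  Position 15 '(': depth becomes 4
  Position 16 ')': depth becomes 3
  Position 17 ')': depth becomes 2
  Position 18 ')': depth becomes 1
  Position 19 ')': depth becomes 0
Maximum depth reached: 5

5


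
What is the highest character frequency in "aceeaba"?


Input: aceeaba
Character counts:
  'a': 3
  'b': 1
  'c': 1
  'e': 2
Maximum frequency: 3

3


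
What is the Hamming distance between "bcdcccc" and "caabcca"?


Comparing "bcdcccc" and "caabcca" position by position:
  Position 0: 'b' vs 'c' => differ
  Position 1: 'c' vs 'a' => differ
  Position 2: 'd' vs 'a' => differ
  Position 3: 'c' vs 'b' => differ
  Position 4: 'c' vs 'c' => same
  Position 5: 'c' vs 'c' => same
  Position 6: 'c' vs 'a' => differ
Total differences (Hamming distance): 5

5


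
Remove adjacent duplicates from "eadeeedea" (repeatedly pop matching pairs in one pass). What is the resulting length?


Input: eadeeedea
Stack-based adjacent duplicate removal:
  Read 'e': push. Stack: e
  Read 'a': push. Stack: ea
  Read 'd': push. Stack: ead
  Read 'e': push. Stack: eade
  Read 'e': matches stack top 'e' => pop. Stack: ead
  Read 'e': push. Stack: eade
  Read 'd': push. Stack: eaded
  Read 'e': push. Stack: eadede
  Read 'a': push. Stack: eadedea
Final stack: "eadedea" (length 7)

7


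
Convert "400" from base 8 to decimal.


Input: "400" in base 8
Positional expansion:
  Digit '4' (value 4) x 8^2 = 256
  Digit '0' (value 0) x 8^1 = 0
  Digit '0' (value 0) x 8^0 = 0
Sum = 256

256


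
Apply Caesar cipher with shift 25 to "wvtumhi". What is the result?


Caesar cipher: shift "wvtumhi" by 25
  'w' (pos 22) + 25 = pos 21 = 'v'
  'v' (pos 21) + 25 = pos 20 = 'u'
  't' (pos 19) + 25 = pos 18 = 's'
  'u' (pos 20) + 25 = pos 19 = 't'
  'm' (pos 12) + 25 = pos 11 = 'l'
  'h' (pos 7) + 25 = pos 6 = 'g'
  'i' (pos 8) + 25 = pos 7 = 'h'
Result: vustlgh

vustlgh


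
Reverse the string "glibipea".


Input: glibipea
Reading characters right to left:
  Position 7: 'a'
  Position 6: 'e'
  Position 5: 'p'
  Position 4: 'i'
  Position 3: 'b'
  Position 2: 'i'
  Position 1: 'l'
  Position 0: 'g'
Reversed: aepibilg

aepibilg


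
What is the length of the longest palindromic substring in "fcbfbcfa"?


Input: "fcbfbcfa"
Checking substrings for palindromes:
  [0:7] "fcbfbcf" (len 7) => palindrome
  [1:6] "cbfbc" (len 5) => palindrome
  [2:5] "bfb" (len 3) => palindrome
Longest palindromic substring: "fcbfbcf" with length 7

7


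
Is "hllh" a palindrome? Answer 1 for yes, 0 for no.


Input: hllh
Reversed: hllh
  Compare pos 0 ('h') with pos 3 ('h'): match
  Compare pos 1 ('l') with pos 2 ('l'): match
Result: palindrome

1


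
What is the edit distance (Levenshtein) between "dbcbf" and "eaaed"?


Computing edit distance: "dbcbf" -> "eaaed"
DP table:
           e    a    a    e    d
      0    1    2    3    4    5
  d   1    1    2    3    4    4
  b   2    2    2    3    4    5
  c   3    3    3    3    4    5
  b   4    4    4    4    4    5
  f   5    5    5    5    5    5
Edit distance = dp[5][5] = 5

5


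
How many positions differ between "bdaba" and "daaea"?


Comparing "bdaba" and "daaea" position by position:
  Position 0: 'b' vs 'd' => DIFFER
  Position 1: 'd' vs 'a' => DIFFER
  Position 2: 'a' vs 'a' => same
  Position 3: 'b' vs 'e' => DIFFER
  Position 4: 'a' vs 'a' => same
Positions that differ: 3

3


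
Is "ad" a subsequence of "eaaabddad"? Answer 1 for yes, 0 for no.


Check if "ad" is a subsequence of "eaaabddad"
Greedy scan:
  Position 0 ('e'): no match needed
  Position 1 ('a'): matches sub[0] = 'a'
  Position 2 ('a'): no match needed
  Position 3 ('a'): no match needed
  Position 4 ('b'): no match needed
  Position 5 ('d'): matches sub[1] = 'd'
  Position 6 ('d'): no match needed
  Position 7 ('a'): no match needed
  Position 8 ('d'): no match needed
All 2 characters matched => is a subsequence

1
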